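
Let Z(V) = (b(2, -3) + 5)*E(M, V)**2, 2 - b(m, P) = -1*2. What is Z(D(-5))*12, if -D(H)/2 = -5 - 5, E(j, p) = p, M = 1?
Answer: 43200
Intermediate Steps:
b(m, P) = 4 (b(m, P) = 2 - (-1)*2 = 2 - 1*(-2) = 2 + 2 = 4)
D(H) = 20 (D(H) = -2*(-5 - 5) = -2*(-10) = 20)
Z(V) = 9*V**2 (Z(V) = (4 + 5)*V**2 = 9*V**2)
Z(D(-5))*12 = (9*20**2)*12 = (9*400)*12 = 3600*12 = 43200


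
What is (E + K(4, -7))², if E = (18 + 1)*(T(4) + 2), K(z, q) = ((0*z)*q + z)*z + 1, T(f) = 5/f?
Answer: 99225/16 ≈ 6201.6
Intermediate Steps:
K(z, q) = 1 + z² (K(z, q) = (0*q + z)*z + 1 = (0 + z)*z + 1 = z*z + 1 = z² + 1 = 1 + z²)
E = 247/4 (E = (18 + 1)*(5/4 + 2) = 19*(5*(¼) + 2) = 19*(5/4 + 2) = 19*(13/4) = 247/4 ≈ 61.750)
(E + K(4, -7))² = (247/4 + (1 + 4²))² = (247/4 + (1 + 16))² = (247/4 + 17)² = (315/4)² = 99225/16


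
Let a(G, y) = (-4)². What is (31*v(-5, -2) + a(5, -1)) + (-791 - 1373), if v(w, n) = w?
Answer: -2303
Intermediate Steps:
a(G, y) = 16
(31*v(-5, -2) + a(5, -1)) + (-791 - 1373) = (31*(-5) + 16) + (-791 - 1373) = (-155 + 16) - 2164 = -139 - 2164 = -2303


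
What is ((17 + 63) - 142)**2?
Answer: 3844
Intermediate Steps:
((17 + 63) - 142)**2 = (80 - 142)**2 = (-62)**2 = 3844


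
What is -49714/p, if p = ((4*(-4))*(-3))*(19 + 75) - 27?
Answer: -49714/4485 ≈ -11.085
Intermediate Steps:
p = 4485 (p = -16*(-3)*94 - 27 = 48*94 - 27 = 4512 - 27 = 4485)
-49714/p = -49714/4485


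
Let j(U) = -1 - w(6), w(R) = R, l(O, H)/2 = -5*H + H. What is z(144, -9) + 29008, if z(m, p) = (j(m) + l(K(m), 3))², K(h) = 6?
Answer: 29969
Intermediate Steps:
l(O, H) = -8*H (l(O, H) = 2*(-5*H + H) = 2*(-4*H) = -8*H)
j(U) = -7 (j(U) = -1 - 1*6 = -1 - 6 = -7)
z(m, p) = 961 (z(m, p) = (-7 - 8*3)² = (-7 - 24)² = (-31)² = 961)
z(144, -9) + 29008 = 961 + 29008 = 29969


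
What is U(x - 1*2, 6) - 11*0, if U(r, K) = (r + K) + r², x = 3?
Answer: 8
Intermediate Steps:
U(r, K) = K + r + r² (U(r, K) = (K + r) + r² = K + r + r²)
U(x - 1*2, 6) - 11*0 = (6 + (3 - 1*2) + (3 - 1*2)²) - 11*0 = (6 + (3 - 2) + (3 - 2)²) + 0 = (6 + 1 + 1²) + 0 = (6 + 1 + 1) + 0 = 8 + 0 = 8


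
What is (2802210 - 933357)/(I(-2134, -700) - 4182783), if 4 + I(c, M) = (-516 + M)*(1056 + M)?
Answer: -622951/1538561 ≈ -0.40489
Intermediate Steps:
I(c, M) = -4 + (-516 + M)*(1056 + M)
(2802210 - 933357)/(I(-2134, -700) - 4182783) = (2802210 - 933357)/((-544900 + (-700)² + 540*(-700)) - 4182783) = 1868853/((-544900 + 490000 - 378000) - 4182783) = 1868853/(-432900 - 4182783) = 1868853/(-4615683) = 1868853*(-1/4615683) = -622951/1538561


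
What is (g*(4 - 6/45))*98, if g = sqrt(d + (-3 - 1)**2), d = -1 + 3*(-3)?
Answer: 5684*sqrt(6)/15 ≈ 928.19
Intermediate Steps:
d = -10 (d = -1 - 9 = -10)
g = sqrt(6) (g = sqrt(-10 + (-3 - 1)**2) = sqrt(-10 + (-4)**2) = sqrt(-10 + 16) = sqrt(6) ≈ 2.4495)
(g*(4 - 6/45))*98 = (sqrt(6)*(4 - 6/45))*98 = (sqrt(6)*(4 - 1*2/15))*98 = (sqrt(6)*(4 - 2/15))*98 = (sqrt(6)*(58/15))*98 = (58*sqrt(6)/15)*98 = 5684*sqrt(6)/15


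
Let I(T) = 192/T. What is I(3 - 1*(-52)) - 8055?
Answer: -442833/55 ≈ -8051.5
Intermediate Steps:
I(3 - 1*(-52)) - 8055 = 192/(3 - 1*(-52)) - 8055 = 192/(3 + 52) - 8055 = 192/55 - 8055 = -442833/55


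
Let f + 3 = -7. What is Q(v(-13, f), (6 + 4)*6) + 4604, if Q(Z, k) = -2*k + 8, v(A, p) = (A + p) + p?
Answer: 4492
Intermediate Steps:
f = -10 (f = -3 - 7 = -10)
v(A, p) = A + 2*p
Q(Z, k) = 8 - 2*k
Q(v(-13, f), (6 + 4)*6) + 4604 = (8 - 2*(6 + 4)*6) + 4604 = (8 - 20*6) + 4604 = (8 - 2*60) + 4604 = (8 - 120) + 4604 = -112 + 4604 = 4492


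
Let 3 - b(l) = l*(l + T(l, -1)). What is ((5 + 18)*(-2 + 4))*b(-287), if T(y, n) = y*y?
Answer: 1083646702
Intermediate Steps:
T(y, n) = y²
b(l) = 3 - l*(l + l²)
((5 + 18)*(-2 + 4))*b(-287) = ((5 + 18)*(-2 + 4))*(3 - 1*(-287)² - 1*(-287)³) = (23*2)*(3 - 1*82369 - 1*(-23639903)) = 46*(3 - 82369 + 23639903) = 46*23557537 = 1083646702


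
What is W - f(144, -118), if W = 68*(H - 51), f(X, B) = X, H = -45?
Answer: -6672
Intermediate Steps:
W = -6528 (W = 68*(-45 - 51) = 68*(-96) = -6528)
W - f(144, -118) = -6528 - 1*144 = -6528 - 144 = -6672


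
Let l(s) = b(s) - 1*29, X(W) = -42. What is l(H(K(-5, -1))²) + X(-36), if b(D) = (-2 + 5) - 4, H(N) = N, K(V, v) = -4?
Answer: -72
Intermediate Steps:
b(D) = -1 (b(D) = 3 - 4 = -1)
l(s) = -30 (l(s) = -1 - 1*29 = -1 - 29 = -30)
l(H(K(-5, -1))²) + X(-36) = -30 - 42 = -72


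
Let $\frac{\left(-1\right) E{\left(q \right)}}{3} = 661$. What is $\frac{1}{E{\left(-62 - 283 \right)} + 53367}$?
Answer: $\frac{1}{51384} \approx 1.9461 \cdot 10^{-5}$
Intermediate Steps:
$E{\left(q \right)} = -1983$ ($E{\left(q \right)} = \left(-3\right) 661 = -1983$)
$\frac{1}{E{\left(-62 - 283 \right)} + 53367} = \frac{1}{-1983 + 53367} = \frac{1}{51384}$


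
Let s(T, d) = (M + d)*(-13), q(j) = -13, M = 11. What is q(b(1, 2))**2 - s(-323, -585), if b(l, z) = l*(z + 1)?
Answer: -7293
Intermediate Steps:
b(l, z) = l*(1 + z)
s(T, d) = -143 - 13*d (s(T, d) = (11 + d)*(-13) = -143 - 13*d)
q(b(1, 2))**2 - s(-323, -585) = (-13)**2 - (-143 - 13*(-585)) = 169 - (-143 + 7605) = 169 - 1*7462 = 169 - 7462 = -7293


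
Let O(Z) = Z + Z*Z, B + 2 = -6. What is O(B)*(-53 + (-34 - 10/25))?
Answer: -24472/5 ≈ -4894.4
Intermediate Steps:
B = -8 (B = -2 - 6 = -8)
O(Z) = Z + Z**2
O(B)*(-53 + (-34 - 10/25)) = (-8*(1 - 8))*(-53 + (-34 - 10/25)) = (-8*(-7))*(-53 + (-34 - 10/25)) = 56*(-53 + (-34 - 1*2/5)) = 56*(-53 + (-34 - 2/5)) = 56*(-53 - 172/5) = 56*(-437/5) = -24472/5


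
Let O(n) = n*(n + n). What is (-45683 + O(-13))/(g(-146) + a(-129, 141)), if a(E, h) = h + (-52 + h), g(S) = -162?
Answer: -45345/68 ≈ -666.84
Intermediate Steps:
O(n) = 2*n² (O(n) = n*(2*n) = 2*n²)
a(E, h) = -52 + 2*h
(-45683 + O(-13))/(g(-146) + a(-129, 141)) = (-45683 + 2*(-13)²)/(-162 + (-52 + 2*141)) = (-45683 + 2*169)/(-162 + (-52 + 282)) = (-45683 + 338)/(-162 + 230) = -45345/68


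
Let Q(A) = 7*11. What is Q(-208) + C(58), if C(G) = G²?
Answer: 3441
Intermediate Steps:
Q(A) = 77
Q(-208) + C(58) = 77 + 58² = 77 + 3364 = 3441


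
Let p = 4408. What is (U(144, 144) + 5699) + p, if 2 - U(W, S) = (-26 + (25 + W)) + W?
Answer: 9822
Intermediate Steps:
U(W, S) = 3 - 2*W (U(W, S) = 2 - ((-26 + (25 + W)) + W) = 2 - ((-1 + W) + W) = 2 - (-1 + 2*W) = 2 + (1 - 2*W) = 3 - 2*W)
(U(144, 144) + 5699) + p = ((3 - 2*144) + 5699) + 4408 = ((3 - 288) + 5699) + 4408 = (-285 + 5699) + 4408 = 5414 + 4408 = 9822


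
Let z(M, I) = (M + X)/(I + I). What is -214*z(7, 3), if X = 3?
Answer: -1070/3 ≈ -356.67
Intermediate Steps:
z(M, I) = (3 + M)/(2*I) (z(M, I) = (M + 3)/(I + I) = (3 + M)/((2*I)) = (3 + M)*(1/(2*I)) = (3 + M)/(2*I))
-214*z(7, 3) = -107*(3 + 7)/3 = -107*10/3 = -214*5/3 = -1070/3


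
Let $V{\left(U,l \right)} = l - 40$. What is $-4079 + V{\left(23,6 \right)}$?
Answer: $-4113$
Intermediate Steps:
$V{\left(U,l \right)} = -40 + l$
$-4079 + V{\left(23,6 \right)} = -4079 + \left(-40 + 6\right) = -4079 - 34 = -4113$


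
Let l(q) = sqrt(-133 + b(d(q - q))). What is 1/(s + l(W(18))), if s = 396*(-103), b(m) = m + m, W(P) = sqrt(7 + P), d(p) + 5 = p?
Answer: -3708/151241917 - I*sqrt(143)/1663661087 ≈ -2.4517e-5 - 7.1879e-9*I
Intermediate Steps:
d(p) = -5 + p
b(m) = 2*m
s = -40788
l(q) = I*sqrt(143) (l(q) = sqrt(-133 + 2*(-5 + (q - q))) = sqrt(-133 + 2*(-5 + 0)) = sqrt(-133 + 2*(-5)) = sqrt(-133 - 10) = sqrt(-143) = I*sqrt(143))
1/(s + l(W(18))) = 1/(-40788 + I*sqrt(143))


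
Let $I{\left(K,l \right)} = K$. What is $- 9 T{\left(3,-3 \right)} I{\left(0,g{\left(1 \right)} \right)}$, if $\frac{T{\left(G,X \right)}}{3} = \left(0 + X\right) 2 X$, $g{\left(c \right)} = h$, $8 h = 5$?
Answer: $0$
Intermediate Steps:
$h = \frac{5}{8}$ ($h = \frac{1}{8} \cdot 5 = \frac{5}{8} \approx 0.625$)
$g{\left(c \right)} = \frac{5}{8}$
$T{\left(G,X \right)} = 6 X^{2}$ ($T{\left(G,X \right)} = 3 \left(0 + X\right) 2 X = 3 X 2 X = 3 \cdot 2 X^{2} = 6 X^{2}$)
$- 9 T{\left(3,-3 \right)} I{\left(0,g{\left(1 \right)} \right)} = - 9 \cdot 6 \left(-3\right)^{2} \cdot 0 = - 9 \cdot 6 \cdot 9 \cdot 0 = \left(-9\right) 54 \cdot 0 = \left(-486\right) 0 = 0$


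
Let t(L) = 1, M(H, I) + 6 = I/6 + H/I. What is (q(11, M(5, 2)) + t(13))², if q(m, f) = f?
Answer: 169/36 ≈ 4.6944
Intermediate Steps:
M(H, I) = -6 + I/6 + H/I (M(H, I) = -6 + (I/6 + H/I) = -6 + I/6 + H/I)
(q(11, M(5, 2)) + t(13))² = ((-6 + (⅙)*2 + 5/2) + 1)² = ((-6 + ⅓ + 5*(½)) + 1)² = ((-6 + ⅓ + 5/2) + 1)² = (-19/6 + 1)² = (-13/6)² = 169/36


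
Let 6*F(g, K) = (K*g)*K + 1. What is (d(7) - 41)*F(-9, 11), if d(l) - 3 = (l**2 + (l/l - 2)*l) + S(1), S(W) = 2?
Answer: -1088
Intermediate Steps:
F(g, K) = 1/6 + g*K**2/6 (F(g, K) = ((K*g)*K + 1)/6 = (g*K**2 + 1)/6 = (1 + g*K**2)/6 = 1/6 + g*K**2/6)
d(l) = 5 + l**2 - l (d(l) = 3 + ((l**2 + (l/l - 2)*l) + 2) = 3 + ((l**2 + (1 - 2)*l) + 2) = 3 + ((l**2 - l) + 2) = 3 + (2 + l**2 - l) = 5 + l**2 - l)
(d(7) - 41)*F(-9, 11) = ((5 + 7**2 - 1*7) - 41)*(1/6 + (1/6)*(-9)*11**2) = ((5 + 49 - 7) - 41)*(1/6 + (1/6)*(-9)*121) = (47 - 41)*(1/6 - 363/2) = 6*(-544/3) = -1088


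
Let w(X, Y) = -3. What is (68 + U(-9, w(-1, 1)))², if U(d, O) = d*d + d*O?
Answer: 30976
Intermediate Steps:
U(d, O) = d² + O*d
(68 + U(-9, w(-1, 1)))² = (68 - 9*(-3 - 9))² = (68 - 9*(-12))² = (68 + 108)² = 176² = 30976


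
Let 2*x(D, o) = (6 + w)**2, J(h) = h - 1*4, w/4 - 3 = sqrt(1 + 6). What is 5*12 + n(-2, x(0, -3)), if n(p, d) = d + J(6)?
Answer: 280 + 72*sqrt(7) ≈ 470.49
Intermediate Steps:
w = 12 + 4*sqrt(7) (w = 12 + 4*sqrt(1 + 6) = 12 + 4*sqrt(7) ≈ 22.583)
J(h) = -4 + h (J(h) = h - 4 = -4 + h)
x(D, o) = (18 + 4*sqrt(7))**2/2 (x(D, o) = (6 + (12 + 4*sqrt(7)))**2/2 = (18 + 4*sqrt(7))**2/2)
n(p, d) = 2 + d (n(p, d) = d + (-4 + 6) = d + 2 = 2 + d)
5*12 + n(-2, x(0, -3)) = 5*12 + (2 + (218 + 72*sqrt(7))) = 60 + (220 + 72*sqrt(7)) = 280 + 72*sqrt(7)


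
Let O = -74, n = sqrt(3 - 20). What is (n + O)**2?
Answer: (74 - I*sqrt(17))**2 ≈ 5459.0 - 610.22*I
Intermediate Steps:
n = I*sqrt(17) (n = sqrt(-17) = I*sqrt(17) ≈ 4.1231*I)
(n + O)**2 = (I*sqrt(17) - 74)**2 = (-74 + I*sqrt(17))**2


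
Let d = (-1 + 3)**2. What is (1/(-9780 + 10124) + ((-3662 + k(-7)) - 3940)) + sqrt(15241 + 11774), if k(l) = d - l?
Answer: -2611303/344 + sqrt(27015) ≈ -7426.6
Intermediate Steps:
d = 4 (d = 2**2 = 4)
k(l) = 4 - l
(1/(-9780 + 10124) + ((-3662 + k(-7)) - 3940)) + sqrt(15241 + 11774) = (1/(-9780 + 10124) + ((-3662 + (4 - 1*(-7))) - 3940)) + sqrt(15241 + 11774) = (1/344 + ((-3662 + (4 + 7)) - 3940)) + sqrt(27015) = (1/344 + ((-3662 + 11) - 3940)) + sqrt(27015) = (1/344 + (-3651 - 3940)) + sqrt(27015) = (1/344 - 7591) + sqrt(27015) = -2611303/344 + sqrt(27015)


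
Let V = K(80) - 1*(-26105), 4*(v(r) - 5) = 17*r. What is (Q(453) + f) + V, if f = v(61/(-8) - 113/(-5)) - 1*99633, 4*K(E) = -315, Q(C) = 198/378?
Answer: -247086277/3360 ≈ -73538.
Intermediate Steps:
Q(C) = 11/21 (Q(C) = 198*(1/378) = 11/21)
K(E) = -315/4 (K(E) = (¼)*(-315) = -315/4)
v(r) = 5 + 17*r/4 (v(r) = 5 + (17*r)/4 = 5 + 17*r/4)
V = 104105/4 (V = -315/4 - 1*(-26105) = -315/4 + 26105 = 104105/4 ≈ 26026.)
f = -15930297/160 (f = (5 + 17*(61/(-8) - 113/(-5))/4) - 1*99633 = (5 + 17*(61*(-⅛) - 113*(-⅕))/4) - 99633 = (5 + 17*(-61/8 + 113/5)/4) - 99633 = (5 + (17/4)*(599/40)) - 99633 = (5 + 10183/160) - 99633 = 10983/160 - 99633 = -15930297/160 ≈ -99564.)
(Q(453) + f) + V = (11/21 - 15930297/160) + 104105/4 = -334534477/3360 + 104105/4 = -247086277/3360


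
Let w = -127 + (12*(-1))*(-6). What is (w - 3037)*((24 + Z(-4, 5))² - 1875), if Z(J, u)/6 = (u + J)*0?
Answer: 4016508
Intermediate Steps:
w = -55 (w = -127 - 12*(-6) = -127 + 72 = -55)
Z(J, u) = 0 (Z(J, u) = 6*((u + J)*0) = 6*((J + u)*0) = 6*0 = 0)
(w - 3037)*((24 + Z(-4, 5))² - 1875) = (-55 - 3037)*((24 + 0)² - 1875) = -3092*(24² - 1875) = -3092*(576 - 1875) = -3092*(-1299) = 4016508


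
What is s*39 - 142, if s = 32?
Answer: 1106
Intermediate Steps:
s*39 - 142 = 32*39 - 142 = 1248 - 142 = 1106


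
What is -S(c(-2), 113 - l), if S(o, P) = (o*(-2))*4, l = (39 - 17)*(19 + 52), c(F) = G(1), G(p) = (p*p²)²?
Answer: 8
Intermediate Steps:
G(p) = p⁶ (G(p) = (p³)² = p⁶)
c(F) = 1 (c(F) = 1⁶ = 1)
l = 1562 (l = 22*71 = 1562)
S(o, P) = -8*o (S(o, P) = -2*o*4 = -8*o)
-S(c(-2), 113 - l) = -(-8) = -1*(-8) = 8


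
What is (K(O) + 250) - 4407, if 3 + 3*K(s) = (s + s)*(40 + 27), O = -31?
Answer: -16628/3 ≈ -5542.7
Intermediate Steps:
K(s) = -1 + 134*s/3 (K(s) = -1 + ((s + s)*(40 + 27))/3 = -1 + ((2*s)*67)/3 = -1 + (134*s)/3 = -1 + 134*s/3)
(K(O) + 250) - 4407 = ((-1 + (134/3)*(-31)) + 250) - 4407 = ((-1 - 4154/3) + 250) - 4407 = (-4157/3 + 250) - 4407 = -3407/3 - 4407 = -16628/3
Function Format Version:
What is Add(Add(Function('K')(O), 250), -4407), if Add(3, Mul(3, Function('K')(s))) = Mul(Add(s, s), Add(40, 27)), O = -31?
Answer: Rational(-16628, 3) ≈ -5542.7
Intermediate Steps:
Function('K')(s) = Add(-1, Mul(Rational(134, 3), s)) (Function('K')(s) = Add(-1, Mul(Rational(1, 3), Mul(Add(s, s), Add(40, 27)))) = Add(-1, Mul(Rational(1, 3), Mul(Mul(2, s), 67))) = Add(-1, Mul(Rational(1, 3), Mul(134, s))) = Add(-1, Mul(Rational(134, 3), s)))
Add(Add(Function('K')(O), 250), -4407) = Add(Add(Add(-1, Mul(Rational(134, 3), -31)), 250), -4407) = Add(Add(Add(-1, Rational(-4154, 3)), 250), -4407) = Add(Add(Rational(-4157, 3), 250), -4407) = Add(Rational(-3407, 3), -4407) = Rational(-16628, 3)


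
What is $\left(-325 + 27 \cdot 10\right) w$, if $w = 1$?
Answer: $-55$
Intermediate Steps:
$\left(-325 + 27 \cdot 10\right) w = \left(-325 + 27 \cdot 10\right) 1 = \left(-325 + 270\right) 1 = \left(-55\right) 1 = -55$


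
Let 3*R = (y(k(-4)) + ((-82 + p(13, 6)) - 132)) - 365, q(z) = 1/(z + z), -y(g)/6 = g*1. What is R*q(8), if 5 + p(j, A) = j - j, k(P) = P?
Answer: -35/3 ≈ -11.667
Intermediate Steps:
p(j, A) = -5 (p(j, A) = -5 + (j - j) = -5 + 0 = -5)
y(g) = -6*g
q(z) = 1/(2*z)
R = -560/3 (R = ((-6*(-4) + ((-82 - 5) - 132)) - 365)/3 = ((24 + (-87 - 132)) - 365)/3 = ((24 - 219) - 365)/3 = (-195 - 365)/3 = (1/3)*(-560) = -560/3 ≈ -186.67)
R*q(8) = -280/(3*8) = -560/3*1/16 = -35/3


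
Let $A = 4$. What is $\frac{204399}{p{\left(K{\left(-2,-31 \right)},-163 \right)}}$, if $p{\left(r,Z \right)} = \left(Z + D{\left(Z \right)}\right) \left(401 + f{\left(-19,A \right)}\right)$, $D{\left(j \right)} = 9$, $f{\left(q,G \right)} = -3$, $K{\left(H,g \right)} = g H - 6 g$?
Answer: $- \frac{204399}{61292} \approx -3.3348$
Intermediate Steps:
$K{\left(H,g \right)} = - 6 g + H g$ ($K{\left(H,g \right)} = H g - 6 g = - 6 g + H g$)
$p{\left(r,Z \right)} = 3582 + 398 Z$ ($p{\left(r,Z \right)} = \left(Z + 9\right) \left(401 - 3\right) = \left(9 + Z\right) 398 = 3582 + 398 Z$)
$\frac{204399}{p{\left(K{\left(-2,-31 \right)},-163 \right)}} = \frac{204399}{3582 + 398 \left(-163\right)} = \frac{204399}{3582 - 64874} = \frac{204399}{-61292} = 204399 \left(- \frac{1}{61292}\right) = - \frac{204399}{61292}$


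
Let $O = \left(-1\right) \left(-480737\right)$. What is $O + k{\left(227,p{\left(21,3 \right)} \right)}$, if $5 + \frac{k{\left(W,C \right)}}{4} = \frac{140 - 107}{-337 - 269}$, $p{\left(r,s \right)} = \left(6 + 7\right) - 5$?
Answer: $\frac{48552395}{101} \approx 4.8072 \cdot 10^{5}$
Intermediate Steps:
$O = 480737$
$p{\left(r,s \right)} = 8$ ($p{\left(r,s \right)} = 13 - 5 = 8$)
$k{\left(W,C \right)} = - \frac{2042}{101}$ ($k{\left(W,C \right)} = -20 + 4 \frac{140 - 107}{-337 - 269} = -20 + 4 \frac{33}{-606} = -20 + 4 \cdot 33 \left(- \frac{1}{606}\right) = -20 + 4 \left(- \frac{11}{202}\right) = -20 - \frac{22}{101} = - \frac{2042}{101}$)
$O + k{\left(227,p{\left(21,3 \right)} \right)} = 480737 - \frac{2042}{101} = \frac{48552395}{101}$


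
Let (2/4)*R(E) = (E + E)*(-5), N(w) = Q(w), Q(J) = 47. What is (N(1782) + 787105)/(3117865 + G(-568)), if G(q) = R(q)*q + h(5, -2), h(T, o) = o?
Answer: -262384/1111539 ≈ -0.23605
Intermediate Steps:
N(w) = 47
R(E) = -20*E (R(E) = 2*((E + E)*(-5)) = 2*((2*E)*(-5)) = 2*(-10*E) = -20*E)
G(q) = -2 - 20*q² (G(q) = (-20*q)*q - 2 = -20*q² - 2 = -2 - 20*q²)
(N(1782) + 787105)/(3117865 + G(-568)) = (47 + 787105)/(3117865 + (-2 - 20*(-568)²)) = 787152/(3117865 + (-2 - 20*322624)) = 787152/(3117865 + (-2 - 6452480)) = 787152/(3117865 - 6452482) = 787152/(-3334617) = 787152*(-1/3334617) = -262384/1111539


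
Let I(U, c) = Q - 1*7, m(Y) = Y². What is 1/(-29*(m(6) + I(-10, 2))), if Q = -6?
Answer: -1/667 ≈ -0.0014993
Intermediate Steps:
I(U, c) = -13 (I(U, c) = -6 - 1*7 = -6 - 7 = -13)
1/(-29*(m(6) + I(-10, 2))) = 1/(-29*(6² - 13)) = 1/(-29*(36 - 13)) = 1/(-29*23) = 1/(-667) = -1/667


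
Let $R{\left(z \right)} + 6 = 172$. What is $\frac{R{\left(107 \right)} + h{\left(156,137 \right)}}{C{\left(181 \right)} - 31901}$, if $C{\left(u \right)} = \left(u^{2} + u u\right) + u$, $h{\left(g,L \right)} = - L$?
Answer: $\frac{29}{33802} \approx 0.00085794$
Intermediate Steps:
$R{\left(z \right)} = 166$ ($R{\left(z \right)} = -6 + 172 = 166$)
$C{\left(u \right)} = u + 2 u^{2}$ ($C{\left(u \right)} = \left(u^{2} + u^{2}\right) + u = 2 u^{2} + u = u + 2 u^{2}$)
$\frac{R{\left(107 \right)} + h{\left(156,137 \right)}}{C{\left(181 \right)} - 31901} = \frac{166 - 137}{181 \left(1 + 2 \cdot 181\right) - 31901} = \frac{166 - 137}{181 \left(1 + 362\right) - 31901} = \frac{29}{181 \cdot 363 - 31901} = \frac{29}{65703 - 31901} = \frac{29}{33802}$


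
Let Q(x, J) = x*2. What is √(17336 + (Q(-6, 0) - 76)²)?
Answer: 2*√6270 ≈ 158.37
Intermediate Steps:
Q(x, J) = 2*x
√(17336 + (Q(-6, 0) - 76)²) = √(17336 + (2*(-6) - 76)²) = √(17336 + (-12 - 76)²) = √(17336 + (-88)²) = √(17336 + 7744) = √25080 = 2*√6270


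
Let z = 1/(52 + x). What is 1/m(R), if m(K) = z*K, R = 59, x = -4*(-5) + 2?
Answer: 74/59 ≈ 1.2542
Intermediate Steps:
x = 22 (x = 20 + 2 = 22)
z = 1/74 (z = 1/(52 + 22) = 1/74 ≈ 0.013514)
m(K) = K/74
1/m(R) = 1/((1/74)*59) = 1/(59/74) = 74/59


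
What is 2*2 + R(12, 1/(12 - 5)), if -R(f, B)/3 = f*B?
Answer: -8/7 ≈ -1.1429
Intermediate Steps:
R(f, B) = -3*B*f (R(f, B) = -3*f*B = -3*B*f)
2*2 + R(12, 1/(12 - 5)) = 2*2 - 3*12/(12 - 5) = 4 - 3*12/7 = 4 - 3*1/7*12 = 4 - 36/7 = -8/7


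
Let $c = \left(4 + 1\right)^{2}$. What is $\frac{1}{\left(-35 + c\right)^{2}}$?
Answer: $\frac{1}{100} \approx 0.01$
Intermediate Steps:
$c = 25$ ($c = 5^{2} = 25$)
$\frac{1}{\left(-35 + c\right)^{2}} = \frac{1}{\left(-35 + 25\right)^{2}} = \frac{1}{\left(-10\right)^{2}} = \frac{1}{100}$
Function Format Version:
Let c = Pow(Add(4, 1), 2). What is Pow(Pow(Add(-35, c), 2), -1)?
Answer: Rational(1, 100) ≈ 0.010000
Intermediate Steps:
c = 25 (c = Pow(5, 2) = 25)
Pow(Pow(Add(-35, c), 2), -1) = Pow(Pow(Add(-35, 25), 2), -1) = Pow(Pow(-10, 2), -1) = Pow(100, -1) = Rational(1, 100)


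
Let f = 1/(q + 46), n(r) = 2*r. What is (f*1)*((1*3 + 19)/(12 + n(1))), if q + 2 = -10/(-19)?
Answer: 209/5922 ≈ 0.035292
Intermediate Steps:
q = -28/19 (q = -2 - 10/(-19) = -2 - 10*(-1/19) = -2 + 10/19 = -28/19 ≈ -1.4737)
f = 19/846 (f = 1/(-28/19 + 46) = 1/(846/19) = 19/846 ≈ 0.022459)
(f*1)*((1*3 + 19)/(12 + n(1))) = ((19/846)*1)*((1*3 + 19)/(12 + 2*1)) = 19*((3 + 19)/(12 + 2))/846 = 19*(22/14)/846 = 19*(22*(1/14))/846 = (19/846)*(11/7) = 209/5922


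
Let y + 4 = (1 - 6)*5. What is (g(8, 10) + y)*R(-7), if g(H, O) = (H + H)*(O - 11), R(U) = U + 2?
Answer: 225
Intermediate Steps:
y = -29 (y = -4 + (1 - 6)*5 = -4 - 5*5 = -4 - 25 = -29)
R(U) = 2 + U
g(H, O) = 2*H*(-11 + O) (g(H, O) = (2*H)*(-11 + O) = 2*H*(-11 + O))
(g(8, 10) + y)*R(-7) = (2*8*(-11 + 10) - 29)*(2 - 7) = (2*8*(-1) - 29)*(-5) = (-16 - 29)*(-5) = -45*(-5) = 225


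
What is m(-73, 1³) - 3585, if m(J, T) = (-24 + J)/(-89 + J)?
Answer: -580673/162 ≈ -3584.4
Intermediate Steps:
m(J, T) = (-24 + J)/(-89 + J)
m(-73, 1³) - 3585 = (-24 - 73)/(-89 - 73) - 3585 = -97/(-162) - 3585 = -1/162*(-97) - 3585 = 97/162 - 3585 = -580673/162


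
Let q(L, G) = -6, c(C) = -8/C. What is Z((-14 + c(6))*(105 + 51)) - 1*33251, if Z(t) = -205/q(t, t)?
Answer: -199301/6 ≈ -33217.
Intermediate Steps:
Z(t) = 205/6 (Z(t) = -205/(-6) = -205*(-⅙) = 205/6)
Z((-14 + c(6))*(105 + 51)) - 1*33251 = 205/6 - 1*33251 = 205/6 - 33251 = -199301/6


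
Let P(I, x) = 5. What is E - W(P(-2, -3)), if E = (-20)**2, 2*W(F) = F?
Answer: 795/2 ≈ 397.50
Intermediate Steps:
W(F) = F/2
E = 400
E - W(P(-2, -3)) = 400 - 5/2 = 795/2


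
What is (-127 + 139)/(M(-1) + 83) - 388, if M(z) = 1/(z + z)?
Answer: -21332/55 ≈ -387.85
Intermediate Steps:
M(z) = 1/(2*z)
(-127 + 139)/(M(-1) + 83) - 388 = (-127 + 139)/((½)/(-1) + 83) - 388 = 12/((½)*(-1) + 83) - 388 = 12/(-½ + 83) - 388 = 12/(165/2) - 388 = 12*(2/165) - 388 = 8/55 - 388 = -21332/55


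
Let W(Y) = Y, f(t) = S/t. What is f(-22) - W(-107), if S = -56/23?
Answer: 27099/253 ≈ 107.11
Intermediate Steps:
S = -56/23 (S = -56*1/23 = -56/23 ≈ -2.4348)
f(t) = -56/(23*t)
f(-22) - W(-107) = -56/23/(-22) - 1*(-107) = -56/23*(-1/22) + 107 = 28/253 + 107 = 27099/253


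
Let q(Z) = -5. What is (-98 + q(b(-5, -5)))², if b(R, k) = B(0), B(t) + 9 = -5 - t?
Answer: 10609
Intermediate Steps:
B(t) = -14 - t (B(t) = -9 + (-5 - t) = -14 - t)
b(R, k) = -14 (b(R, k) = -14 - 1*0 = -14 + 0 = -14)
(-98 + q(b(-5, -5)))² = (-98 - 5)² = (-103)² = 10609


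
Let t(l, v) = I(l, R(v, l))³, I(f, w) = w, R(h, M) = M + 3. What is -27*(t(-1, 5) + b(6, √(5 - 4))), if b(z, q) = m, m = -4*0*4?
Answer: -216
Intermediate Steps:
R(h, M) = 3 + M
m = 0 (m = 0*4 = 0)
b(z, q) = 0
t(l, v) = (3 + l)³
-27*(t(-1, 5) + b(6, √(5 - 4))) = -27*((3 - 1)³ + 0) = -27*(2³ + 0) = -27*(8 + 0) = -27*8 = -216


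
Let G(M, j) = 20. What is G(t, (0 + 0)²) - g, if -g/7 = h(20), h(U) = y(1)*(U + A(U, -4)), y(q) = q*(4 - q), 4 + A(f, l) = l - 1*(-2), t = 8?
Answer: 314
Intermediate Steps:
A(f, l) = -2 + l (A(f, l) = -4 + (l - 1*(-2)) = -4 + (l + 2) = -4 + (2 + l) = -2 + l)
h(U) = -18 + 3*U (h(U) = (1*(4 - 1*1))*(U + (-2 - 4)) = (1*(4 - 1))*(U - 6) = (1*3)*(-6 + U) = 3*(-6 + U) = -18 + 3*U)
g = -294 (g = -7*(-18 + 3*20) = -7*(-18 + 60) = -7*42 = -294)
G(t, (0 + 0)²) - g = 20 - 1*(-294) = 20 + 294 = 314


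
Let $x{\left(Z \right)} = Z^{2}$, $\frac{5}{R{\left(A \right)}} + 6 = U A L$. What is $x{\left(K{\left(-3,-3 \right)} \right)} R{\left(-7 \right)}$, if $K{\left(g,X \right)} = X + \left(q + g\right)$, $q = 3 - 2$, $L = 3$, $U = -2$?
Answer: $\frac{125}{36} \approx 3.4722$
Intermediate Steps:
$q = 1$ ($q = 3 - 2 = 1$)
$K{\left(g,X \right)} = 1 + X + g$ ($K{\left(g,X \right)} = X + \left(1 + g\right) = 1 + X + g$)
$R{\left(A \right)} = \frac{5}{-6 - 6 A}$ ($R{\left(A \right)} = \frac{5}{-6 + - 2 A 3} = \frac{5}{-6 - 6 A}$)
$x{\left(K{\left(-3,-3 \right)} \right)} R{\left(-7 \right)} = \left(1 - 3 - 3\right)^{2} \frac{5}{6 \left(-1 - -7\right)} = \left(-5\right)^{2} \frac{5}{6 \left(-1 + 7\right)} = 25 \frac{5}{6 \cdot 6} = 25 \cdot \frac{5}{6} \cdot \frac{1}{6} = 25 \cdot \frac{5}{36} = \frac{125}{36}$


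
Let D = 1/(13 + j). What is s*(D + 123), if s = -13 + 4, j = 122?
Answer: -16606/15 ≈ -1107.1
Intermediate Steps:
s = -9
D = 1/135 (D = 1/(13 + 122) = 1/135 ≈ 0.0074074)
s*(D + 123) = -9*(1/135 + 123) = -9*16606/135 = -16606/15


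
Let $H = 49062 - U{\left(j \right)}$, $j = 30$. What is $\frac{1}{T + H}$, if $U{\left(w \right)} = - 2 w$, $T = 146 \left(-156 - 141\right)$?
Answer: $\frac{1}{5760} \approx 0.00017361$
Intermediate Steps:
$T = -43362$ ($T = 146 \left(-297\right) = -43362$)
$H = 49122$ ($H = 49062 - \left(-2\right) 30 = 49062 - -60 = 49062 + 60 = 49122$)
$\frac{1}{T + H} = \frac{1}{-43362 + 49122} = \frac{1}{5760}$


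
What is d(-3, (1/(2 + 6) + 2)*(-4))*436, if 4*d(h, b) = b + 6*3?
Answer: 2071/2 ≈ 1035.5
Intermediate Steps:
d(h, b) = 9/2 + b/4 (d(h, b) = (b + 6*3)/4 = (b + 18)/4 = (18 + b)/4 = 9/2 + b/4)
d(-3, (1/(2 + 6) + 2)*(-4))*436 = (9/2 + ((1/(2 + 6) + 2)*(-4))/4)*436 = (9/2 + ((1/8 + 2)*(-4))/4)*436 = (9/2 + ((17/8)*(-4))/4)*436 = (9/2 + (1/4)*(-17/2))*436 = (9/2 - 17/8)*436 = (19/8)*436 = 2071/2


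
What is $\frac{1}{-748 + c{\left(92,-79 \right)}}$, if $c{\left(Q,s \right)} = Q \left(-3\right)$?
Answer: $- \frac{1}{1024} \approx -0.00097656$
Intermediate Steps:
$c{\left(Q,s \right)} = - 3 Q$
$\frac{1}{-748 + c{\left(92,-79 \right)}} = \frac{1}{-748 - 276} = \frac{1}{-1024} = - \frac{1}{1024}$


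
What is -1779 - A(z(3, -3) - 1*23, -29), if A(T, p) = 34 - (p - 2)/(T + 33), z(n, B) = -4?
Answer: -10909/6 ≈ -1818.2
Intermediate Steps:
A(T, p) = 34 - (-2 + p)/(33 + T)
-1779 - A(z(3, -3) - 1*23, -29) = -1779 - (1124 - 1*(-29) + 34*(-4 - 1*23))/(33 + (-4 - 1*23)) = -1779 - (1124 + 29 + 34*(-4 - 23))/(33 + (-4 - 23)) = -1779 - (1124 + 29 + 34*(-27))/(33 - 27) = -1779 - (1124 + 29 - 918)/6 = -1779 - 235/6 = -10909/6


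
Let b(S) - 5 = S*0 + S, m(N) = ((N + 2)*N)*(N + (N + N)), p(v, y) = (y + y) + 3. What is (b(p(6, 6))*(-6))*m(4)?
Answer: -34560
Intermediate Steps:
p(v, y) = 3 + 2*y (p(v, y) = 2*y + 3 = 3 + 2*y)
m(N) = 3*N²*(2 + N) (m(N) = ((2 + N)*N)*(N + 2*N) = (N*(2 + N))*(3*N) = 3*N²*(2 + N))
b(S) = 5 + S (b(S) = 5 + (S*0 + S) = 5 + (0 + S) = 5 + S)
(b(p(6, 6))*(-6))*m(4) = ((5 + (3 + 2*6))*(-6))*(3*4²*(2 + 4)) = ((5 + (3 + 12))*(-6))*(3*16*6) = ((5 + 15)*(-6))*288 = (20*(-6))*288 = -120*288 = -34560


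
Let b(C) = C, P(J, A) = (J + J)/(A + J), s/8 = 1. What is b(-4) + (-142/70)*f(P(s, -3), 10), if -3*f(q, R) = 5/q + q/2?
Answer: -15637/8400 ≈ -1.8615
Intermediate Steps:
s = 8 (s = 8*1 = 8)
P(J, A) = 2*J/(A + J) (P(J, A) = (2*J)/(A + J) = 2*J/(A + J))
f(q, R) = -5/(3*q) - q/6 (f(q, R) = -(5/q + q/2)/3 = -(q/2 + 5/q)/3 = -5/(3*q) - q/6)
b(-4) + (-142/70)*f(P(s, -3), 10) = -4 + (-142/70)*((-10 - (2*8/(-3 + 8))**2)/(6*((2*8/(-3 + 8))))) = -4 + (-142*1/70)*((-10 - (2*8/5)**2)/(6*((2*8/5)))) = -4 - 71*(-10 - (2*8*(1/5))**2)/(210*(2*8*(1/5))) = -4 - 71*(-10 - (16/5)**2)/(210*16/5) = -4 - 71*5*(-10 - 1*256/25)/(210*16) = -4 - 71*5*(-10 - 256/25)/(210*16) = -4 - 71*5*(-506)/(210*16*25) = -4 - 71/35*(-253/240) = -4 + 17963/8400 = -15637/8400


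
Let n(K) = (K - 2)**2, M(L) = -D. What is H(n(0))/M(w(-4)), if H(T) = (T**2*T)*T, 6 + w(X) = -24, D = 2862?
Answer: -128/1431 ≈ -0.089448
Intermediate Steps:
w(X) = -30 (w(X) = -6 - 24 = -30)
M(L) = -2862 (M(L) = -1*2862 = -2862)
n(K) = (-2 + K)**2
H(T) = T**4 (H(T) = T**3*T = T**4)
H(n(0))/M(w(-4)) = ((-2 + 0)**2)**4/(-2862) = ((-2)**2)**4*(-1/2862) = 4**4*(-1/2862) = 256*(-1/2862) = -128/1431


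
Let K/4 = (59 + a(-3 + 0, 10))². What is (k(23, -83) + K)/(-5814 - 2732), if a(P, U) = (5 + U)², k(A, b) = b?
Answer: -322541/8546 ≈ -37.742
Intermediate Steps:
K = 322624 (K = 4*(59 + (5 + 10)²)² = 4*(59 + 15²)² = 4*(59 + 225)² = 4*284² = 4*80656 = 322624)
(k(23, -83) + K)/(-5814 - 2732) = (-83 + 322624)/(-5814 - 2732) = 322541/(-8546) = 322541*(-1/8546) = -322541/8546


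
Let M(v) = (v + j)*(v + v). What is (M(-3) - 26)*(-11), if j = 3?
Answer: 286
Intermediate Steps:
M(v) = 2*v*(3 + v) (M(v) = (v + 3)*(v + v) = (3 + v)*(2*v) = 2*v*(3 + v))
(M(-3) - 26)*(-11) = (2*(-3)*(3 - 3) - 26)*(-11) = (2*(-3)*0 - 26)*(-11) = (0 - 26)*(-11) = -26*(-11) = 286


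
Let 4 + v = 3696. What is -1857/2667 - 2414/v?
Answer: -31207/23114 ≈ -1.3501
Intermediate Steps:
v = 3692 (v = -4 + 3696 = 3692)
-1857/2667 - 2414/v = -1857/2667 - 2414/3692 = -1857*1/2667 - 2414*1/3692 = -619/889 - 17/26 = -31207/23114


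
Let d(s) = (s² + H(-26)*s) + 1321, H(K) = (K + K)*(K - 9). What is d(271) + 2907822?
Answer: 3475804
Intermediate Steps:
H(K) = 2*K*(-9 + K) (H(K) = (2*K)*(-9 + K) = 2*K*(-9 + K))
d(s) = 1321 + s² + 1820*s (d(s) = (s² + (2*(-26)*(-9 - 26))*s) + 1321 = (s² + (2*(-26)*(-35))*s) + 1321 = (s² + 1820*s) + 1321 = 1321 + s² + 1820*s)
d(271) + 2907822 = (1321 + 271² + 1820*271) + 2907822 = (1321 + 73441 + 493220) + 2907822 = 567982 + 2907822 = 3475804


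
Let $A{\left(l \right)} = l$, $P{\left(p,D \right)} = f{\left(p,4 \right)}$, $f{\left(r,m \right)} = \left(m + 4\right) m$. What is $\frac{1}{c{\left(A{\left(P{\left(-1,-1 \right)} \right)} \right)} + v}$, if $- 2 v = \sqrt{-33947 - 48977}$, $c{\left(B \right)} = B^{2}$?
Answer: $\frac{1024}{1069307} + \frac{i \sqrt{20731}}{1069307} \approx 0.00095763 + 0.00013465 i$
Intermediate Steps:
$f{\left(r,m \right)} = m \left(4 + m\right)$ ($f{\left(r,m \right)} = \left(4 + m\right) m = m \left(4 + m\right)$)
$P{\left(p,D \right)} = 32$ ($P{\left(p,D \right)} = 4 \left(4 + 4\right) = 4 \cdot 8 = 32$)
$v = - i \sqrt{20731}$ ($v = - \frac{\sqrt{-33947 - 48977}}{2} = - \frac{\sqrt{-82924}}{2} = - \frac{2 i \sqrt{20731}}{2} = - i \sqrt{20731} \approx - 143.98 i$)
$\frac{1}{c{\left(A{\left(P{\left(-1,-1 \right)} \right)} \right)} + v} = \frac{1}{32^{2} - i \sqrt{20731}} = \frac{1}{1024 - i \sqrt{20731}}$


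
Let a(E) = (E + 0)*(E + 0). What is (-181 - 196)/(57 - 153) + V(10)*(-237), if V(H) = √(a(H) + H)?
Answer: 377/96 - 237*√110 ≈ -2481.8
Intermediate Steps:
a(E) = E² (a(E) = E*E = E²)
V(H) = √(H + H²) (V(H) = √(H² + H) = √(H + H²))
(-181 - 196)/(57 - 153) + V(10)*(-237) = (-181 - 196)/(57 - 153) + √(10*(1 + 10))*(-237) = -377/(-96) + √(10*11)*(-237) = -377*(-1/96) + √110*(-237) = 377/96 - 237*√110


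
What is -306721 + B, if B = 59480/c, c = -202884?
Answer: -15557210711/50721 ≈ -3.0672e+5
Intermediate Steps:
B = -14870/50721 (B = 59480/(-202884) = 59480*(-1/202884) = -14870/50721 ≈ -0.29317)
-306721 + B = -306721 - 14870/50721 = -15557210711/50721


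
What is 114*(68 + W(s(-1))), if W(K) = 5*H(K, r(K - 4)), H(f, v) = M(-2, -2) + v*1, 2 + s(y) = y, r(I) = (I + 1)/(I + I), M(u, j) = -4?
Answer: 40014/7 ≈ 5716.3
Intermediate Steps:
r(I) = (1 + I)/(2*I) (r(I) = (1 + I)/((2*I)) = (1 + I)*(1/(2*I)) = (1 + I)/(2*I))
s(y) = -2 + y
H(f, v) = -4 + v (H(f, v) = -4 + v*1 = -4 + v)
W(K) = -20 + 5*(-3 + K)/(2*(-4 + K)) (W(K) = 5*(-4 + (1 + (K - 4))/(2*(K - 4))) = 5*(-4 + (1 + (-4 + K))/(2*(-4 + K))) = 5*(-4 + (-3 + K)/(2*(-4 + K))) = -20 + 5*(-3 + K)/(2*(-4 + K)))
114*(68 + W(s(-1))) = 114*(68 + 5*(29 - 7*(-2 - 1))/(2*(-4 + (-2 - 1)))) = 114*(68 + 5*(29 - 7*(-3))/(2*(-4 - 3))) = 114*(68 + (5/2)*(29 + 21)/(-7)) = 114*(68 + (5/2)*(-⅐)*50) = 114*(68 - 125/7) = 114*(351/7) = 40014/7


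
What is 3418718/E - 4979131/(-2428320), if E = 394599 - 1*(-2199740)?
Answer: 21219295033169/6299885280480 ≈ 3.3682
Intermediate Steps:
E = 2594339 (E = 394599 + 2199740 = 2594339)
3418718/E - 4979131/(-2428320) = 3418718/2594339 - 4979131/(-2428320) = 3418718*(1/2594339) - 4979131*(-1/2428320) = 3418718/2594339 + 4979131/2428320 = 21219295033169/6299885280480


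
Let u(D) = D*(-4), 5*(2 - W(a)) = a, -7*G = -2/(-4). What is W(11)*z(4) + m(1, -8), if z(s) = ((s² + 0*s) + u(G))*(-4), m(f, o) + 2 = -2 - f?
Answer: 281/35 ≈ 8.0286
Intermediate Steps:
G = -1/14 (G = -(-2)/(7*(-4)) = -(-2)*(-1)/(7*4) = -⅐*½ = -1/14 ≈ -0.071429)
W(a) = 2 - a/5
u(D) = -4*D
m(f, o) = -4 - f (m(f, o) = -2 + (-2 - f) = -4 - f)
z(s) = -8/7 - 4*s² (z(s) = ((s² + 0*s) - 4*(-1/14))*(-4) = ((s² + 0) + 2/7)*(-4) = (s² + 2/7)*(-4) = (2/7 + s²)*(-4) = -8/7 - 4*s²)
W(11)*z(4) + m(1, -8) = (2 - ⅕*11)*(-8/7 - 4*4²) + (-4 - 1*1) = (2 - 11/5)*(-8/7 - 4*16) + (-4 - 1) = -(-8/7 - 64)/5 - 5 = -⅕*(-456/7) - 5 = 456/35 - 5 = 281/35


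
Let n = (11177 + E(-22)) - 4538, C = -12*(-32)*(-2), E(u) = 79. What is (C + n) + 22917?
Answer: 28867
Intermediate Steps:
C = -768 (C = 384*(-2) = -768)
n = 6718 (n = (11177 + 79) - 4538 = 11256 - 4538 = 6718)
(C + n) + 22917 = (-768 + 6718) + 22917 = 5950 + 22917 = 28867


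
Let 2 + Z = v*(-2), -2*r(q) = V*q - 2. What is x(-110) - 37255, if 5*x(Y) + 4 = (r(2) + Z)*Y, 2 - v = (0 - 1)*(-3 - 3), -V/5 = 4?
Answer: -189249/5 ≈ -37850.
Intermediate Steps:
V = -20 (V = -5*4 = -20)
v = -4 (v = 2 - (0 - 1)*(-3 - 3) = 2 - (-1)*(-6) = 2 - 1*6 = 2 - 6 = -4)
r(q) = 1 + 10*q (r(q) = -(-20*q - 2)/2 = -(-2 - 20*q)/2 = 1 + 10*q)
Z = 6 (Z = -2 - 4*(-2) = -2 + 8 = 6)
x(Y) = -⅘ + 27*Y/5 (x(Y) = -⅘ + (((1 + 10*2) + 6)*Y)/5 = -⅘ + (((1 + 20) + 6)*Y)/5 = -⅘ + ((21 + 6)*Y)/5 = -⅘ + (27*Y)/5 = -⅘ + 27*Y/5)
x(-110) - 37255 = (-⅘ + (27/5)*(-110)) - 37255 = (-⅘ - 594) - 37255 = -2974/5 - 37255 = -189249/5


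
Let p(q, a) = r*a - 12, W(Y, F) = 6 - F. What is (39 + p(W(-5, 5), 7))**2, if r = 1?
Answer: 1156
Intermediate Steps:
p(q, a) = -12 + a (p(q, a) = 1*a - 12 = a - 12 = -12 + a)
(39 + p(W(-5, 5), 7))**2 = (39 + (-12 + 7))**2 = (39 - 5)**2 = 34**2 = 1156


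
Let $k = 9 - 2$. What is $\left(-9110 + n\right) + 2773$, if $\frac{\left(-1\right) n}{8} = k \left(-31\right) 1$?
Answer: $-4601$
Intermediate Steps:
$k = 7$
$n = 1736$ ($n = - 8 \cdot 7 \left(-31\right) 1 = - 8 \left(\left(-217\right) 1\right) = \left(-8\right) \left(-217\right) = 1736$)
$\left(-9110 + n\right) + 2773 = \left(-9110 + 1736\right) + 2773 = -7374 + 2773 = -4601$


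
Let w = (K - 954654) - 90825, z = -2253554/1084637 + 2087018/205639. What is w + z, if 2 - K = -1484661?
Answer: 97959010544148372/223043668043 ≈ 4.3919e+5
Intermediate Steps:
K = 1484663 (K = 2 - 1*(-1484661) = 2 + 1484661 = 1484663)
z = 1800238351460/223043668043 (z = -2253554*1/1084637 + 2087018*(1/205639) = -2253554/1084637 + 2087018/205639 = 1800238351460/223043668043 ≈ 8.0712)
w = 439184 (w = (1484663 - 954654) - 90825 = 530009 - 90825 = 439184)
w + z = 439184 + 1800238351460/223043668043 = 97959010544148372/223043668043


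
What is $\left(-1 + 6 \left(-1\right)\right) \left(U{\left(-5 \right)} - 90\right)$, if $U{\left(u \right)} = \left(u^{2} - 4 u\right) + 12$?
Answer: $231$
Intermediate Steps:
$U{\left(u \right)} = 12 + u^{2} - 4 u$
$\left(-1 + 6 \left(-1\right)\right) \left(U{\left(-5 \right)} - 90\right) = \left(-1 + 6 \left(-1\right)\right) \left(\left(12 + \left(-5\right)^{2} - -20\right) - 90\right) = \left(-1 - 6\right) \left(\left(12 + 25 + 20\right) - 90\right) = - 7 \left(57 - 90\right) = \left(-7\right) \left(-33\right) = 231$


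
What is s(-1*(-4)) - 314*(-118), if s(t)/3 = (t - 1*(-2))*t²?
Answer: 37340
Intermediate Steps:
s(t) = 3*t²*(2 + t) (s(t) = 3*((t - 1*(-2))*t²) = 3*((t + 2)*t²) = 3*((2 + t)*t²) = 3*(t²*(2 + t)) = 3*t²*(2 + t))
s(-1*(-4)) - 314*(-118) = 3*(-1*(-4))²*(2 - 1*(-4)) - 314*(-118) = 3*4²*(2 + 4) + 37052 = 3*16*6 + 37052 = 288 + 37052 = 37340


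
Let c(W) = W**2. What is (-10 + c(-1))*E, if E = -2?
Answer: 18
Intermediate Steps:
(-10 + c(-1))*E = (-10 + (-1)**2)*(-2) = (-10 + 1)*(-2) = -9*(-2) = 18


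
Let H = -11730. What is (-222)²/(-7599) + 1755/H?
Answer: -773121/116518 ≈ -6.6352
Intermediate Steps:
(-222)²/(-7599) + 1755/H = (-222)²/(-7599) + 1755/(-11730) = 49284*(-1/7599) + 1755*(-1/11730) = -16428/2533 - 117/782 = -773121/116518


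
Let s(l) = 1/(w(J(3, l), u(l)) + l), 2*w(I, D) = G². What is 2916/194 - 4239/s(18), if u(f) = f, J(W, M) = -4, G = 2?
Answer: -8222202/97 ≈ -84765.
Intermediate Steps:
w(I, D) = 2 (w(I, D) = (½)*2² = (½)*4 = 2)
s(l) = 1/(2 + l)
2916/194 - 4239/s(18) = 2916/194 - 4239/(1/(2 + 18)) = 2916*(1/194) - 4239/(1/20) = 1458/97 - 4239/1/20 = 1458/97 - 4239*20 = 1458/97 - 84780 = -8222202/97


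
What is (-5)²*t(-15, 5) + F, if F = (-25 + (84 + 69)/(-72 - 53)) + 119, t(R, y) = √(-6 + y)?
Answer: 11597/125 + 25*I ≈ 92.776 + 25.0*I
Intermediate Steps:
F = 11597/125 (F = (-25 + 153/(-125)) + 119 = (-25 + 153*(-1/125)) + 119 = (-25 - 153/125) + 119 = -3278/125 + 119 = 11597/125 ≈ 92.776)
(-5)²*t(-15, 5) + F = (-5)²*√(-6 + 5) + 11597/125 = 25*√(-1) + 11597/125 = 25*I + 11597/125 = 11597/125 + 25*I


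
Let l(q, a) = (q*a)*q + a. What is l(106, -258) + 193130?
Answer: -2706016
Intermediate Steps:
l(q, a) = a + a*q² (l(q, a) = (a*q)*q + a = a*q² + a = a + a*q²)
l(106, -258) + 193130 = -258*(1 + 106²) + 193130 = -258*(1 + 11236) + 193130 = -258*11237 + 193130 = -2899146 + 193130 = -2706016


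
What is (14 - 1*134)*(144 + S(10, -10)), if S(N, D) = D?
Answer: -16080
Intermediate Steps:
(14 - 1*134)*(144 + S(10, -10)) = (14 - 1*134)*(144 - 10) = (14 - 134)*134 = -120*134 = -16080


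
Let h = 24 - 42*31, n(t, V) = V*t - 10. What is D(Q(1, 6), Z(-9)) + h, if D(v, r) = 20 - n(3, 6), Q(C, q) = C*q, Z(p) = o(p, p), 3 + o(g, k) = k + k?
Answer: -1266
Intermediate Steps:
o(g, k) = -3 + 2*k (o(g, k) = -3 + (k + k) = -3 + 2*k)
Z(p) = -3 + 2*p
n(t, V) = -10 + V*t
D(v, r) = 12 (D(v, r) = 20 - (-10 + 6*3) = 20 - (-10 + 18) = 20 - 1*8 = 20 - 8 = 12)
h = -1278 (h = 24 - 1302 = -1278)
D(Q(1, 6), Z(-9)) + h = 12 - 1278 = -1266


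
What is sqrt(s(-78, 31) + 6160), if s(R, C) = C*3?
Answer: 13*sqrt(37) ≈ 79.076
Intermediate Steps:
s(R, C) = 3*C
sqrt(s(-78, 31) + 6160) = sqrt(3*31 + 6160) = sqrt(93 + 6160) = sqrt(6253) = 13*sqrt(37)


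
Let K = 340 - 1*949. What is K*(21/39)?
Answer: -4263/13 ≈ -327.92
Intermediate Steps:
K = -609 (K = 340 - 949 = -609)
K*(21/39) = -12789/39 = -609*7/13 = -4263/13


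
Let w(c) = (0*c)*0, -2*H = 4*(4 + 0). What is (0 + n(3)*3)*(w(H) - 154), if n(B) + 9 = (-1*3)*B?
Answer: 8316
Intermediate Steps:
H = -8 (H = -2*(4 + 0) = -2*4 = -½*16 = -8)
n(B) = -9 - 3*B (n(B) = -9 + (-1*3)*B = -9 - 3*B)
w(c) = 0 (w(c) = 0*0 = 0)
(0 + n(3)*3)*(w(H) - 154) = (0 + (-9 - 3*3)*3)*(0 - 154) = (0 + (-9 - 9)*3)*(-154) = (0 - 18*3)*(-154) = (0 - 54)*(-154) = -54*(-154) = 8316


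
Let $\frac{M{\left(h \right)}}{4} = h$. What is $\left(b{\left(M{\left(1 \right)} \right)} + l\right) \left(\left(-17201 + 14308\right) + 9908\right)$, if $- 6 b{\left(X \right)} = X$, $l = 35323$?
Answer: $\frac{743358505}{3} \approx 2.4779 \cdot 10^{8}$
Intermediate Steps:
$M{\left(h \right)} = 4 h$
$b{\left(X \right)} = - \frac{X}{6}$
$\left(b{\left(M{\left(1 \right)} \right)} + l\right) \left(\left(-17201 + 14308\right) + 9908\right) = \left(- \frac{4 \cdot 1}{6} + 35323\right) \left(\left(-17201 + 14308\right) + 9908\right) = \left(\left(- \frac{1}{6}\right) 4 + 35323\right) \left(-2893 + 9908\right) = \left(- \frac{2}{3} + 35323\right) 7015 = \frac{105967}{3} \cdot 7015 = \frac{743358505}{3}$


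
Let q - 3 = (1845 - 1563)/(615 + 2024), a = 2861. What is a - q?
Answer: 7541980/2639 ≈ 2857.9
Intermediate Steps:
q = 8199/2639 (q = 3 + (1845 - 1563)/(615 + 2024) = 3 + 282/2639 = 8199/2639 ≈ 3.1069)
a - q = 2861 - 1*8199/2639 = 2861 - 8199/2639 = 7541980/2639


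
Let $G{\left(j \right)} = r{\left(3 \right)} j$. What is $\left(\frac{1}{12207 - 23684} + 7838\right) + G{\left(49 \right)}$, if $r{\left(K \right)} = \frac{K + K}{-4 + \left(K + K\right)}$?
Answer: $\frac{91643844}{11477} \approx 7985.0$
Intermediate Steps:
$r{\left(K \right)} = \frac{2 K}{-4 + 2 K}$
$G{\left(j \right)} = 3 j$ ($G{\left(j \right)} = \frac{3}{-2 + 3} j = \frac{3}{1} j = 3 \cdot 1 j = 3 j$)
$\left(\frac{1}{12207 - 23684} + 7838\right) + G{\left(49 \right)} = \left(\frac{1}{12207 - 23684} + 7838\right) + 3 \cdot 49 = \left(\frac{1}{-11477} + 7838\right) + 147 = \left(- \frac{1}{11477} + 7838\right) + 147 = \frac{89956725}{11477} + 147 = \frac{91643844}{11477}$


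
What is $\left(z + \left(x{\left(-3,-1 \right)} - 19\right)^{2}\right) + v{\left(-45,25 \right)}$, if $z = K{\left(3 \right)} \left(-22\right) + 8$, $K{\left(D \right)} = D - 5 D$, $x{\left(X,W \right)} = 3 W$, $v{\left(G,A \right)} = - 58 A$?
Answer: $-694$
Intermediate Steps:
$K{\left(D \right)} = - 4 D$
$z = 272$ ($z = \left(-4\right) 3 \left(-22\right) + 8 = \left(-12\right) \left(-22\right) + 8 = 264 + 8 = 272$)
$\left(z + \left(x{\left(-3,-1 \right)} - 19\right)^{2}\right) + v{\left(-45,25 \right)} = \left(272 + \left(3 \left(-1\right) - 19\right)^{2}\right) - 1450 = \left(272 + \left(-3 - 19\right)^{2}\right) - 1450 = \left(272 + \left(-22\right)^{2}\right) - 1450 = \left(272 + 484\right) - 1450 = 756 - 1450 = -694$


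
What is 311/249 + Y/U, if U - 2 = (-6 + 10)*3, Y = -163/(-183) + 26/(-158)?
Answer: 3642210/2799839 ≈ 1.3009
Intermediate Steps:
Y = 10498/14457 (Y = -163*(-1/183) + 26*(-1/158) = 163/183 - 13/79 = 10498/14457 ≈ 0.72615)
U = 14 (U = 2 + (-6 + 10)*3 = 2 + 4*3 = 2 + 12 = 14)
311/249 + Y/U = 311/249 + (10498/14457)/14 = 311*(1/249) + (10498/14457)*(1/14) = 311/249 + 5249/101199 = 3642210/2799839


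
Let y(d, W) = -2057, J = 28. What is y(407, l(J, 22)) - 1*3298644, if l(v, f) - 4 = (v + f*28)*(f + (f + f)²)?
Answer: -3300701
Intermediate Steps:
l(v, f) = 4 + (f + 4*f²)*(v + 28*f) (l(v, f) = 4 + (v + f*28)*(f + (f + f)²) = 4 + (v + 28*f)*(f + (2*f)²) = 4 + (v + 28*f)*(f + 4*f²) = 4 + (f + 4*f²)*(v + 28*f))
y(407, l(J, 22)) - 1*3298644 = -2057 - 1*3298644 = -2057 - 3298644 = -3300701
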